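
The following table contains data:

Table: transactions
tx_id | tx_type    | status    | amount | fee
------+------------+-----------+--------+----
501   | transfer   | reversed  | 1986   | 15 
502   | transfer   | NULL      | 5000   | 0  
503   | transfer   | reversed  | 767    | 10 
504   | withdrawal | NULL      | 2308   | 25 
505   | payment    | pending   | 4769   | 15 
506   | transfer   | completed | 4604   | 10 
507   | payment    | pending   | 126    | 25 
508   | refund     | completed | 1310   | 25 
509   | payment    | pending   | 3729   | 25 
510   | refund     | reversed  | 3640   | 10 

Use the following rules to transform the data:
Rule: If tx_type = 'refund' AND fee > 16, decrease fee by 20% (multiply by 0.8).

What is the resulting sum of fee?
155.0

Step 1: Find records where tx_type = 'refund' AND fee > 16
Step 2: 1 records match, summing to 25
Step 3: After multiplier: 25 × 0.8 = 20.0
Step 4: Unaffected records sum: 135
Step 5: Final sum = 20.0 + 135 = 155.0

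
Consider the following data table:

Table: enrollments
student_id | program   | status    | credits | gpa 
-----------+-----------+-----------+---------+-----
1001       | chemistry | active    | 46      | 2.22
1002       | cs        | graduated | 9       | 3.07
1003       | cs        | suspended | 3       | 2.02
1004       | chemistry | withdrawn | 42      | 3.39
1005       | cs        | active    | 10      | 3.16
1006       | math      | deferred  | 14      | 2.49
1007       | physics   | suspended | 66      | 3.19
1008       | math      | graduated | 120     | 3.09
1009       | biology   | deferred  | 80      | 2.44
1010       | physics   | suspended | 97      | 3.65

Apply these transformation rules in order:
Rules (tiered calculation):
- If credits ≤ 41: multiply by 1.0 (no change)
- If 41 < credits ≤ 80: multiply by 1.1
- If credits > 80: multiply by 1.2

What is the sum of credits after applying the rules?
553.8

Step 1: Tier 1 (credits ≤ 41): 4 records, sum = 36 × 1.0 = 36.0
Step 2: Tier 2 (41 < credits ≤ 80): 4 records, sum = 234 × 1.1 = 257.4
Step 3: Tier 3 (credits > 80): 2 records, sum = 217 × 1.2 = 260.4
Step 4: Final sum = 36.0 + 257.4 + 260.4 = 553.8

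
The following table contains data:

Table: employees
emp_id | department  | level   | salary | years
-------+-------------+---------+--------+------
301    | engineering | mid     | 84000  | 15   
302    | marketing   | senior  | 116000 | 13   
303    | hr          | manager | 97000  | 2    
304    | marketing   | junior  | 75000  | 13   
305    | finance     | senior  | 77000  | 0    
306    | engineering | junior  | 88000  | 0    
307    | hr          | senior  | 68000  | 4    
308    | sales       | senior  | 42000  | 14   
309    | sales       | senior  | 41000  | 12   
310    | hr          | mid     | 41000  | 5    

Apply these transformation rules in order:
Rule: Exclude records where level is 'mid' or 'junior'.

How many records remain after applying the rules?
6

Step 1: Count records to exclude
  - 2 (mid) + 2 (junior) = 4 records
Step 2: Total records: 10
Step 3: Remaining = 10 - 4 = 6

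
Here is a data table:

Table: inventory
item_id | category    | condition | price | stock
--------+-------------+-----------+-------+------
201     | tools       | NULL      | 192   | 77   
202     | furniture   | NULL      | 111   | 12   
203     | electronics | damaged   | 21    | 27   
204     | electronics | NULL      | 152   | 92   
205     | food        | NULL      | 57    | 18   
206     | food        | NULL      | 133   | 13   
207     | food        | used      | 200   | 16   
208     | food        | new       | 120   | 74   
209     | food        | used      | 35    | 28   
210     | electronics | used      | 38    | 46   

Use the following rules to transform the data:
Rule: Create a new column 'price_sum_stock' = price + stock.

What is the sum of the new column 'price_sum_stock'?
1462

Step 1: For each record, compute price + stock
Example calculations:
  192 + 77 = 269
  111 + 12 = 123
  21 + 27 = 48
  ...
Step 2: Sum all derived values
Step 3: Total = 1462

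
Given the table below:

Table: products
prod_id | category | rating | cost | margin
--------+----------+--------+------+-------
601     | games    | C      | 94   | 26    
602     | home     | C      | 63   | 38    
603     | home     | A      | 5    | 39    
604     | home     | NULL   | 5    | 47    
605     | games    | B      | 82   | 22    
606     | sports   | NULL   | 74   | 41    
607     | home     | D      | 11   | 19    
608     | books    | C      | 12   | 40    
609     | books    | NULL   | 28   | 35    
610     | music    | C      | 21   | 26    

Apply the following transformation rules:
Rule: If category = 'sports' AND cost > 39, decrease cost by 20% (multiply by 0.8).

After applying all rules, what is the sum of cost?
380.2

Step 1: Find records where category = 'sports' AND cost > 39
Step 2: 1 records match, summing to 74
Step 3: After multiplier: 74 × 0.8 = 59.2
Step 4: Unaffected records sum: 321
Step 5: Final sum = 59.2 + 321 = 380.2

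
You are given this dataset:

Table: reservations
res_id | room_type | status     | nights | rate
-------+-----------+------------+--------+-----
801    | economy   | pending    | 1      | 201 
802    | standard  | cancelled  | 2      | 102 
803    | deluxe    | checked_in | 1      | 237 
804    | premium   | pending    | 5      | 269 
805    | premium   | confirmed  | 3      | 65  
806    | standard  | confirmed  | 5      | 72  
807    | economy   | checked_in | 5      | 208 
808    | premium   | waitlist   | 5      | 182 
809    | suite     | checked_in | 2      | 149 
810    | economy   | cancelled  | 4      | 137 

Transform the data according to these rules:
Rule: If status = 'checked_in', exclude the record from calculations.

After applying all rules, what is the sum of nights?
25

Step 1: Identify records where status = 'checked_in'
Step 2: The excluded records sum to 8
Step 3: Original total nights = 33
Step 4: Remaining total = 33 - 8 = 25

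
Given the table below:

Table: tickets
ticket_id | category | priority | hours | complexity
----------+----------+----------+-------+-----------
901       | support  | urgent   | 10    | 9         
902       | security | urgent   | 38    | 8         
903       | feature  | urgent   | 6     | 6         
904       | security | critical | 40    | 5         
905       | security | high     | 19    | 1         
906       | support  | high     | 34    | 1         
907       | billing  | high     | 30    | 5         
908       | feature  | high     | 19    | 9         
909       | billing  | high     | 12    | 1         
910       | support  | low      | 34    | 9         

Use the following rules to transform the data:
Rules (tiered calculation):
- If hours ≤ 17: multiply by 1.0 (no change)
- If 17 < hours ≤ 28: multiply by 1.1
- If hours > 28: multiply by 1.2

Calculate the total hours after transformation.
281.0

Step 1: Tier 1 (hours ≤ 17): 3 records, sum = 28 × 1.0 = 28.0
Step 2: Tier 2 (17 < hours ≤ 28): 2 records, sum = 38 × 1.1 = 41.8
Step 3: Tier 3 (hours > 28): 5 records, sum = 176 × 1.2 = 211.2
Step 4: Final sum = 28.0 + 41.8 + 211.2 = 281.0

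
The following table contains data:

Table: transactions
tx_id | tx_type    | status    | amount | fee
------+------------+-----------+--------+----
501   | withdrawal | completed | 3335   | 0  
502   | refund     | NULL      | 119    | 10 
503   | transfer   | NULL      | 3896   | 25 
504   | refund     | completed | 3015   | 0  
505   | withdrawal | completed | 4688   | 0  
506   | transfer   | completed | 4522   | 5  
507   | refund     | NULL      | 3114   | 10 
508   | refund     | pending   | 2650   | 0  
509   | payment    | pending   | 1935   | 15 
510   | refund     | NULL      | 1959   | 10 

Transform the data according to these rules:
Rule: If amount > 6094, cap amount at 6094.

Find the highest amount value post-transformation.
4688

Step 1: Original maximum amount = 4688
Step 2: Check cap of 6094 against maximum
Step 3: No records exceed the cap (max 4688 <= cap 6094), so no capping applies
Step 4: Maximum after transformation = 4688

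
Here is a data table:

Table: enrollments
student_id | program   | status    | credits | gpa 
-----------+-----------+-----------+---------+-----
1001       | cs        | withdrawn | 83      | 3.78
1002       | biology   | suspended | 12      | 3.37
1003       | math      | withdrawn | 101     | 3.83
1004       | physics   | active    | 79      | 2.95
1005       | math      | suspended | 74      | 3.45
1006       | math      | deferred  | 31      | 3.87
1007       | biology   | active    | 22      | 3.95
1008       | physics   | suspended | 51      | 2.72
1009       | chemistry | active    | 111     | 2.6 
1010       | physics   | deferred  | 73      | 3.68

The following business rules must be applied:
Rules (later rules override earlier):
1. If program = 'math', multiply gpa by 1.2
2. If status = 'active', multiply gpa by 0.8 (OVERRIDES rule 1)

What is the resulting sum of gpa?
34.53

Step 1: Rule 2 takes priority for records with status = 'active'
  - 3 records: 9.5 × 0.8 = 7.6
Step 2: Rule 1 applies to remaining records with program = 'math'
  - 3 records: 11.15 × 1.2 = 13.38
Step 3: Other records unchanged: 13.55
Step 4: Final sum = 7.6 + 13.38 + 13.55 = 34.53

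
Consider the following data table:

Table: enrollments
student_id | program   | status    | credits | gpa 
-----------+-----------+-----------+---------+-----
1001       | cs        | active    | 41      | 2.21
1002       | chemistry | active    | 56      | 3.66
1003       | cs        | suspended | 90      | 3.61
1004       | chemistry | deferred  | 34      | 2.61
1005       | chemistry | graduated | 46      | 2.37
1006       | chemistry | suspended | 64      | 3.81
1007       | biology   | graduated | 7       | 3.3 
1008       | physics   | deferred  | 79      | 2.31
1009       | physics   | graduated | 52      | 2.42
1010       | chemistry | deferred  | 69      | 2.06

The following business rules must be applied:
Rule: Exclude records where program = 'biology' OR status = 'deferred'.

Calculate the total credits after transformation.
349

Step 1: Find records where program = 'biology' OR status = 'deferred'
Step 2: 4 records match, summing to 189
Step 3: Original sum: 538
Step 4: Remaining sum = 538 - 189 = 349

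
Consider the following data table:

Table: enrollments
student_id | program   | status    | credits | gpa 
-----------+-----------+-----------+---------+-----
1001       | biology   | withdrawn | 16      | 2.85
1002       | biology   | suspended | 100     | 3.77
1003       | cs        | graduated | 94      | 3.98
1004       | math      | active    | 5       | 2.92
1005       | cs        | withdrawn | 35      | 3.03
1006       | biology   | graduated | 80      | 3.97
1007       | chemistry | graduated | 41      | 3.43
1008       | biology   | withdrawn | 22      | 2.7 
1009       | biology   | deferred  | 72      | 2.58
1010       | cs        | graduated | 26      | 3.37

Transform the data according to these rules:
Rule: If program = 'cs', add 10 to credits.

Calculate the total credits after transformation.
521

Step 1: Count records where program = 'cs': 3
Step 2: Total bonus added: 3 × 10 = 30
Step 3: Original sum of credits: 491
Step 4: Final sum = 491 + 30 = 521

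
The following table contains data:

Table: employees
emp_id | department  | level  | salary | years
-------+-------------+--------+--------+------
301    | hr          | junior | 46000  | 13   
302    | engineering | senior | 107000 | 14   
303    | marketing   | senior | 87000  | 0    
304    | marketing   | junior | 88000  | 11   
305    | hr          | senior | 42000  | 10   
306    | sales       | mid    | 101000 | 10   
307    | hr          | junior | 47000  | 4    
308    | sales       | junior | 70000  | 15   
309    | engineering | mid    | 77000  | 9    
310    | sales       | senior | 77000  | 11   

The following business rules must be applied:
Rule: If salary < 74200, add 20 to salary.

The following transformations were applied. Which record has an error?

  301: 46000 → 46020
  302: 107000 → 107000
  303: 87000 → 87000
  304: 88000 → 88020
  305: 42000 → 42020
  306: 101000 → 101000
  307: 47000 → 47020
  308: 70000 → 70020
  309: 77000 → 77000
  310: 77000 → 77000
Record 304 has an error. The correct transformed value should be 88000, not 88020.

Step 1: Check each record against the rule
Step 2: Record 304 has salary = 88000
Step 3: Since 88000 >= 74200, the bonus should not have been applied
Step 4: Correct value = 88000, but claimed value = 88020
Conclusion: Record 304 has the error.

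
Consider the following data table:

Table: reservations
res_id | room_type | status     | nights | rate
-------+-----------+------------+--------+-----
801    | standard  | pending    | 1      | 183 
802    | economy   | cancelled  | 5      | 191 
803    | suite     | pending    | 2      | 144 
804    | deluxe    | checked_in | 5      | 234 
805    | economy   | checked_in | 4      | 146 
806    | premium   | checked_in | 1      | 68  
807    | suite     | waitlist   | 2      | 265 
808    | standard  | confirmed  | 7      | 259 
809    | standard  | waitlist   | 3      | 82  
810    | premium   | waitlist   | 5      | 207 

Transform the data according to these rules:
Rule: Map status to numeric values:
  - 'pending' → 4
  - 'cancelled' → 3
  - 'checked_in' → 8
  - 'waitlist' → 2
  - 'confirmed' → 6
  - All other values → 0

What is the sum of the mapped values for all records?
47

Step 1: Apply mapping to each record
Step 2: Count by status:
  'pending': 2 records × 4 = 8
  'cancelled': 1 records × 3 = 3
  'checked_in': 3 records × 8 = 24
  'waitlist': 3 records × 2 = 6
  'confirmed': 1 records × 6 = 6
Step 3: Sum all mapped values = 47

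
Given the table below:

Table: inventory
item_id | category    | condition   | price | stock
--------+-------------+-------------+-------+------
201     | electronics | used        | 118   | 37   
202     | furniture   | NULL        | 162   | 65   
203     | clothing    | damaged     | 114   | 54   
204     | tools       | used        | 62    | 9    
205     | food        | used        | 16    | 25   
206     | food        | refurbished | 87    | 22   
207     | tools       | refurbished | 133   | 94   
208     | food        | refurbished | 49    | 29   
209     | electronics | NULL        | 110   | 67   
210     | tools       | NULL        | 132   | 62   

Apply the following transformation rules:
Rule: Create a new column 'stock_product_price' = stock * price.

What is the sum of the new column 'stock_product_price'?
53401

Step 1: For each record, compute stock * price
Example calculations:
  37 * 118 = 4366
  65 * 162 = 10530
  54 * 114 = 6156
  ...
Step 2: Sum all derived values
Step 3: Total = 53401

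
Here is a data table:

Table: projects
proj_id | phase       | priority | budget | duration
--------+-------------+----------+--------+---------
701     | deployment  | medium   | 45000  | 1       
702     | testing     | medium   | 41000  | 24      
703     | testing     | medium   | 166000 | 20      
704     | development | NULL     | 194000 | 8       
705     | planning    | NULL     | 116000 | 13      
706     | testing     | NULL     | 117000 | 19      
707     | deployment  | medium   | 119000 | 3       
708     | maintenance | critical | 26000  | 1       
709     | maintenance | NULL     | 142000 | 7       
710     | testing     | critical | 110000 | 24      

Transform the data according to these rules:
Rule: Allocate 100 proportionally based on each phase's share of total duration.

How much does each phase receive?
deployment: 3.33, development: 6.67, maintenance: 6.67, planning: 10.83, testing: 72.5

Step 1: Calculate total duration = 120
Step 2: Calculate each phase's proportion:
  deployment: 4/120 = 3.33% → 3.33
  development: 8/120 = 6.67% → 6.67
  maintenance: 8/120 = 6.67% → 6.67
  planning: 13/120 = 10.83% → 10.83
  testing: 87/120 = 72.50% → 72.5
Step 3: Verify: sum of allocations ≈ 100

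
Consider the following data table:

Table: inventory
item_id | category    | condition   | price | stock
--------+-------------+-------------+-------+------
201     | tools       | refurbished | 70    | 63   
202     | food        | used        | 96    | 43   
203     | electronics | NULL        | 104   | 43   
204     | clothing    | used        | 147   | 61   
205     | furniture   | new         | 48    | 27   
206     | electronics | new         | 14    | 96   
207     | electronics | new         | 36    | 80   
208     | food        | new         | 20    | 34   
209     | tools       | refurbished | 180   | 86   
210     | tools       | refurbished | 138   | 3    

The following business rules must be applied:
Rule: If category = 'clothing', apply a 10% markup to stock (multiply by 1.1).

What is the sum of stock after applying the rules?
542.1

Step 1: Records with category = 'clothing' have total stock = 61
Step 2: Apply multiplier: 61 × 1.1 = 67.1
Step 3: Other records total: 475
Step 4: Final sum = 67.1 + 475 = 542.1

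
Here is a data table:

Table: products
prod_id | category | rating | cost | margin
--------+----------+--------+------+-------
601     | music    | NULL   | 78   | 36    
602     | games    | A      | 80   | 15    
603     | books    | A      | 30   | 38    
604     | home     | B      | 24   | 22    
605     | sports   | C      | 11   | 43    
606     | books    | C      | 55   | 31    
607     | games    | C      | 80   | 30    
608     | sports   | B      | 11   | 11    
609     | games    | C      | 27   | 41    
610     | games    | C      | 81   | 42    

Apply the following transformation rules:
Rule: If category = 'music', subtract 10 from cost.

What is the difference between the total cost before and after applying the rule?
10

Step 1: Original sum of cost = 477
Step 2: 1 records have category = 'music'
Step 3: Each affected record changes by -10
Step 4: Total change = 1 × -10 = -10
Step 5: New sum = 477 + -10 = 467
Step 6: Difference = |467 - 477| = 10
        (Sum decreased by 10)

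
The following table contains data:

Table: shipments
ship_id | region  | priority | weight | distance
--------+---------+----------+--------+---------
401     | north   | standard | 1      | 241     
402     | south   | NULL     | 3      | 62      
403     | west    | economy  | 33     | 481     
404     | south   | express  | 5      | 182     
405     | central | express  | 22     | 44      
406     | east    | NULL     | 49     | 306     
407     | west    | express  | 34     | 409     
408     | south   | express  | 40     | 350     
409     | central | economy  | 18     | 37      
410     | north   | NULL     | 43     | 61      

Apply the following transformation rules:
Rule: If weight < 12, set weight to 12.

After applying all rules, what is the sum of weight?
275

Step 1: 3 records have weight < 12
Step 2: These records originally summed to 9
Step 3: After setting to minimum: 3 × 12 = 36
Step 4: Unaffected records sum: 239
Step 5: Final sum = 36 + 239 = 275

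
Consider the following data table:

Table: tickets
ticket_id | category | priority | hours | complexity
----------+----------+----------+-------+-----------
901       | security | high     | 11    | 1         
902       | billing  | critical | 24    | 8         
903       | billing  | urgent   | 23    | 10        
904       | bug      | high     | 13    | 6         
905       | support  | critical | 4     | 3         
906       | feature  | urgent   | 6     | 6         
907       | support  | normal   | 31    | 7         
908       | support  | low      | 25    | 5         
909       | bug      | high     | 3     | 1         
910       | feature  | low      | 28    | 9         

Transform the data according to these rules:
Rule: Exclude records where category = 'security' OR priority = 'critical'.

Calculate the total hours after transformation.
129

Step 1: Find records where category = 'security' OR priority = 'critical'
Step 2: 3 records match, summing to 39
Step 3: Original sum: 168
Step 4: Remaining sum = 168 - 39 = 129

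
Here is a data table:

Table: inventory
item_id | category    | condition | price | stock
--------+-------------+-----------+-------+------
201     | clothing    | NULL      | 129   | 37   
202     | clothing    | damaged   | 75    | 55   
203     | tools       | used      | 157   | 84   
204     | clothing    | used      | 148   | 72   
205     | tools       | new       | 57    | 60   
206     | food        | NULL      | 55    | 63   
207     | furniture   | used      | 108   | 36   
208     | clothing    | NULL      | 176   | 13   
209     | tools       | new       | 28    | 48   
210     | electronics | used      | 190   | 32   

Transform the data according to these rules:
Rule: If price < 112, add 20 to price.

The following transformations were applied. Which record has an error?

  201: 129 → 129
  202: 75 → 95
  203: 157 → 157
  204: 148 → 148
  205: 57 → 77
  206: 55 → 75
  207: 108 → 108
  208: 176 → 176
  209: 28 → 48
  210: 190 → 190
Record 207 has an error. The correct transformed value should be 128, not 108.

Step 1: Check each record against the rule
Step 2: Record 207 has price = 108
Step 3: Since 108 < 112, the bonus should have been applied
Step 4: Correct value = 128, but claimed value = 108
Conclusion: Record 207 has the error.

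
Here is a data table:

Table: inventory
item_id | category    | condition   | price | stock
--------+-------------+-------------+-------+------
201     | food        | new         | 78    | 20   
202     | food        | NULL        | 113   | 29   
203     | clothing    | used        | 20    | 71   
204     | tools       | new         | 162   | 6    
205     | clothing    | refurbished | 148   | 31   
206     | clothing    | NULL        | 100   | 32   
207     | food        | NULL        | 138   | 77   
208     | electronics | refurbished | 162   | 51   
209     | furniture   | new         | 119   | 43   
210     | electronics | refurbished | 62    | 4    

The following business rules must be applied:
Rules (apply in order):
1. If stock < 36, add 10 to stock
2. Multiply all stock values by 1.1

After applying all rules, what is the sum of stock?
466.4

Step 1: Apply Rule 1 - Add 10 to records with stock < 36
  - 6 records affected: 122 + (6 × 10) = 182
  - Unaffected records: 242
  - Sum after Rule 1: 424
Step 2: Apply Rule 2 - Multiply all by 1.1
  - 424 × 1.1 = 466.4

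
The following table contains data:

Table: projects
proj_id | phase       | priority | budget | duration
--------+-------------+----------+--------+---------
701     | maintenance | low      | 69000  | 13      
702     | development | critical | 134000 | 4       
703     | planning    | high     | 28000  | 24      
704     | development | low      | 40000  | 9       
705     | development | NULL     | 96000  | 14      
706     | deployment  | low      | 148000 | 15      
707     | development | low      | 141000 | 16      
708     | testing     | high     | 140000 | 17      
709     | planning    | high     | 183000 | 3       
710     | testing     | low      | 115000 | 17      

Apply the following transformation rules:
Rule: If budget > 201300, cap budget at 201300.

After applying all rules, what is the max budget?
183000

Step 1: Original maximum budget = 183000
Step 2: Check cap of 201300 against maximum
Step 3: No records exceed the cap (max 183000 <= cap 201300), so no capping applies
Step 4: Maximum after transformation = 183000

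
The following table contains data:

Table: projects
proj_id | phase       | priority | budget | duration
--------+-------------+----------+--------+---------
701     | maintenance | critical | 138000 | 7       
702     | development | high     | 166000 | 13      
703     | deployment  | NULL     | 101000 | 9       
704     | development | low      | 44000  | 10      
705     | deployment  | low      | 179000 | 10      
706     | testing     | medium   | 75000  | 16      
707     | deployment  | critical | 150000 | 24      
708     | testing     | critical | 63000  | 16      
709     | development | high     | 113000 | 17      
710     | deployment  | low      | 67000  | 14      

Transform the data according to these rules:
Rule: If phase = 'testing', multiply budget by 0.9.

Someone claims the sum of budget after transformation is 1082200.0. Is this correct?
Yes, the result is correct.

Step 1: Calculate the correct sum after transformation
Step 2: Apply multiplier 0.9 to records where phase = 'testing'
Step 3: Correct result = 1082200.0
Step 4: Claimed result = 1082200.0
Step 5: 1082200.0 = 1082200.0 ✓
Conclusion: The claimed result is correct.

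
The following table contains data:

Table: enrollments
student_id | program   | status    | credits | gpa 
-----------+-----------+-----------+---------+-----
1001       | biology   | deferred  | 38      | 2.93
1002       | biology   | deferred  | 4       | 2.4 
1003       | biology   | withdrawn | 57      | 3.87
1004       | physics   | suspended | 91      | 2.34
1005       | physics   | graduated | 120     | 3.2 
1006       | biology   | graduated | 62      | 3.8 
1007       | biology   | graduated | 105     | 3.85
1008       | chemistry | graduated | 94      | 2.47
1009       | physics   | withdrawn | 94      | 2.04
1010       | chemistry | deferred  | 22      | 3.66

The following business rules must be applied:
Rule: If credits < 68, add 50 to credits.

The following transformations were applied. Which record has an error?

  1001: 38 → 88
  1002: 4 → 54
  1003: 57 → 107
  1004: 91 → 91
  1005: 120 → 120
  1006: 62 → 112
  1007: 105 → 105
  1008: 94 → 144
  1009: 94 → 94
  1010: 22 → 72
Record 1008 has an error. The correct transformed value should be 94, not 144.

Step 1: Check each record against the rule
Step 2: Record 1008 has credits = 94
Step 3: Since 94 >= 68, the bonus should not have been applied
Step 4: Correct value = 94, but claimed value = 144
Conclusion: Record 1008 has the error.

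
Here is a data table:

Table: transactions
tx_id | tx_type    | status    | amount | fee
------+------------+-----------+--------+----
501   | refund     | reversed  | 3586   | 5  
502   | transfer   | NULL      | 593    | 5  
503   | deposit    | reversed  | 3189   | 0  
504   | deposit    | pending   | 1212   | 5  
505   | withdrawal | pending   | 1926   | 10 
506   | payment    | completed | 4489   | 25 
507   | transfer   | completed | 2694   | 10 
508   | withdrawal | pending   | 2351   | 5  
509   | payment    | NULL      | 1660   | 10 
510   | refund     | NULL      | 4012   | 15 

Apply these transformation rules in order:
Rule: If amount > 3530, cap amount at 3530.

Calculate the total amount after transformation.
24215

Step 1: 3 records have amount > 3530
Step 2: These records originally summed to 12087
Step 3: After capping: 3 × 3530 = 10590
Step 4: Unaffected records sum: 13625
Step 5: Final sum = 10590 + 13625 = 24215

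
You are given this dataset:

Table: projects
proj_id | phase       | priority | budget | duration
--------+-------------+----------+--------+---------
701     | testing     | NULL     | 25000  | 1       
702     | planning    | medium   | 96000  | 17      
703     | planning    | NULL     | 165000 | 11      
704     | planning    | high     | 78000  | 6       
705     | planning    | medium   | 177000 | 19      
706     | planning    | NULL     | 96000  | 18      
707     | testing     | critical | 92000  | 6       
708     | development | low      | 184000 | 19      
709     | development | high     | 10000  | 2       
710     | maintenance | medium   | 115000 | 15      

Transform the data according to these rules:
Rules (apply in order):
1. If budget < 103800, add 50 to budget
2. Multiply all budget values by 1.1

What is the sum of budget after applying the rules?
1142130.0

Step 1: Apply Rule 1 - Add 50 to records with budget < 103800
  - 6 records affected: 397000 + (6 × 50) = 397300
  - Unaffected records: 641000
  - Sum after Rule 1: 1038300
Step 2: Apply Rule 2 - Multiply all by 1.1
  - 1038300 × 1.1 = 1142130.0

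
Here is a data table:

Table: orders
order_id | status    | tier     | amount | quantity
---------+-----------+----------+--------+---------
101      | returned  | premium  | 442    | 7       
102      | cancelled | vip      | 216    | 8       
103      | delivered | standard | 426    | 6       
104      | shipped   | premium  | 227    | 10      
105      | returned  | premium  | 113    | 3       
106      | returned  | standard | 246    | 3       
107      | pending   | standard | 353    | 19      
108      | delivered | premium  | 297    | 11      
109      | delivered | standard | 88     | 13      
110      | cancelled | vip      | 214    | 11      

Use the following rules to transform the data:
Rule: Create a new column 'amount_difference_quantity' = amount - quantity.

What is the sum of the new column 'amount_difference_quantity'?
2531

Step 1: For each record, compute amount - quantity
Example calculations:
  442 - 7 = 435
  216 - 8 = 208
  426 - 6 = 420
  ...
Step 2: Sum all derived values
Step 3: Total = 2531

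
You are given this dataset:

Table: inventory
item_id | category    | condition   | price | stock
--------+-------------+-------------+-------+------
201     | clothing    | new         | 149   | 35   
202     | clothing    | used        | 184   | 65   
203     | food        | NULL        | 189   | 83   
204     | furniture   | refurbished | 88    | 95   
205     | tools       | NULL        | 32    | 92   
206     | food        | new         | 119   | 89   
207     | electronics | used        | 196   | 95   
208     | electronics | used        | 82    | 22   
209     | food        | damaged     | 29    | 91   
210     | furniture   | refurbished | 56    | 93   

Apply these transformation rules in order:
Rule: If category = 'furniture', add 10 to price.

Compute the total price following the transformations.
1144

Step 1: Count records where category = 'furniture': 2
Step 2: Total bonus added: 2 × 10 = 20
Step 3: Original sum of price: 1124
Step 4: Final sum = 1124 + 20 = 1144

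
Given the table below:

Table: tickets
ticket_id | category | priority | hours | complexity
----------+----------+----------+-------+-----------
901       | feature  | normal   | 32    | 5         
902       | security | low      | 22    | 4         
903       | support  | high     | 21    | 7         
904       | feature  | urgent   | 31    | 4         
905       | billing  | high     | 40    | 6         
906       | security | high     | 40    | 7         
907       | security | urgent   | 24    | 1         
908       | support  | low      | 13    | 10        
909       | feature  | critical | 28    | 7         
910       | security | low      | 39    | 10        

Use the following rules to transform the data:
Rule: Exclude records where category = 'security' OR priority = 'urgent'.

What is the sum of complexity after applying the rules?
35

Step 1: Find records where category = 'security' OR priority = 'urgent'
Step 2: 5 records match, summing to 26
Step 3: Original sum: 61
Step 4: Remaining sum = 61 - 26 = 35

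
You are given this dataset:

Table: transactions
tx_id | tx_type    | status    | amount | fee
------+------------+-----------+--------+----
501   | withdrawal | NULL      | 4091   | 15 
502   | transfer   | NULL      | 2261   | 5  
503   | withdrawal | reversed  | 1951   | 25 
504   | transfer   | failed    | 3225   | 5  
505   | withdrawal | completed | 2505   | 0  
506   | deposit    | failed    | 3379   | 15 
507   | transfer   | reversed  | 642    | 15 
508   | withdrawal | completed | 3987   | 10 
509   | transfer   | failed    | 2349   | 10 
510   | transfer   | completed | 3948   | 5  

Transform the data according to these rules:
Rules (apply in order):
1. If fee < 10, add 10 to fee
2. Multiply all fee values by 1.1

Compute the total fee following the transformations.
159.5

Step 1: Apply Rule 1 - Add 10 to records with fee < 10
  - 4 records affected: 15 + (4 × 10) = 55
  - Unaffected records: 90
  - Sum after Rule 1: 145
Step 2: Apply Rule 2 - Multiply all by 1.1
  - 145 × 1.1 = 159.5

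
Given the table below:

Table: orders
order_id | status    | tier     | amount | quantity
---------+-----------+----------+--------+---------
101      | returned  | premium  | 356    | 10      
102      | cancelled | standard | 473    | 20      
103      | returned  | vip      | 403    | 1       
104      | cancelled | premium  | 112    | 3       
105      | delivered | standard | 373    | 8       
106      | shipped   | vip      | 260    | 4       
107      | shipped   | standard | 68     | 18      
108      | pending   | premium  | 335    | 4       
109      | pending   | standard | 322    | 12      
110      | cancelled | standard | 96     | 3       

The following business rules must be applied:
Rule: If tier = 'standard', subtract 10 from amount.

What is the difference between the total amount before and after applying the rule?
50

Step 1: Original sum of amount = 2798
Step 2: 5 records have tier = 'standard'
Step 3: Each affected record changes by -10
Step 4: Total change = 5 × -10 = -50
Step 5: New sum = 2798 + -50 = 2748
Step 6: Difference = |2748 - 2798| = 50
        (Sum decreased by 50)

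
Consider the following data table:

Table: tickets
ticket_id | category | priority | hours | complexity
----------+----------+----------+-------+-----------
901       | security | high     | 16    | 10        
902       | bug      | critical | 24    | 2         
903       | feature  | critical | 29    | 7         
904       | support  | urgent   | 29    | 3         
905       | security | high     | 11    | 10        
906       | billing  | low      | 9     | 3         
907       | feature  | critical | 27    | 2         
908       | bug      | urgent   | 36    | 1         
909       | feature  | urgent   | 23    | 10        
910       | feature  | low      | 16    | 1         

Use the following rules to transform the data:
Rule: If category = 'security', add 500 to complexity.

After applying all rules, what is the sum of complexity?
1049

Step 1: Count records where category = 'security': 2
Step 2: Total bonus added: 2 × 500 = 1000
Step 3: Original sum of complexity: 49
Step 4: Final sum = 49 + 1000 = 1049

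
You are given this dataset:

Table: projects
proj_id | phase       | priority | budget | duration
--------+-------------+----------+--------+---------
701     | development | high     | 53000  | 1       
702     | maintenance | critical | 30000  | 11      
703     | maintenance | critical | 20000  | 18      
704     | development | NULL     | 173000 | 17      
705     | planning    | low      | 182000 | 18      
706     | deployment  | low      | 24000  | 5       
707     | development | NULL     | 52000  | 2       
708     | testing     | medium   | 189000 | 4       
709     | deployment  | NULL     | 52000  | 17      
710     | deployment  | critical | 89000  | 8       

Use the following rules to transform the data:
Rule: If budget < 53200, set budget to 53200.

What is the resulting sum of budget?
952200

Step 1: 6 records have budget < 53200
Step 2: These records originally summed to 231000
Step 3: After setting to minimum: 6 × 53200 = 319200
Step 4: Unaffected records sum: 633000
Step 5: Final sum = 319200 + 633000 = 952200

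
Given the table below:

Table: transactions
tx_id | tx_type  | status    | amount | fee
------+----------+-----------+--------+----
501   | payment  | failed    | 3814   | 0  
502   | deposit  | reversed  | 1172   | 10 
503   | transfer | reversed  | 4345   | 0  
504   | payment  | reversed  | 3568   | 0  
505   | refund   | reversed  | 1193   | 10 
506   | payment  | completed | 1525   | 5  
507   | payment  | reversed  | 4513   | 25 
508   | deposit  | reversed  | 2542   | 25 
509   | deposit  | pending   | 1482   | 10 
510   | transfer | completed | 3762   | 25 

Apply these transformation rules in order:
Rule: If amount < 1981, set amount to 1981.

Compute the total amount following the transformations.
30468

Step 1: 4 records have amount < 1981
Step 2: These records originally summed to 5372
Step 3: After setting to minimum: 4 × 1981 = 7924
Step 4: Unaffected records sum: 22544
Step 5: Final sum = 7924 + 22544 = 30468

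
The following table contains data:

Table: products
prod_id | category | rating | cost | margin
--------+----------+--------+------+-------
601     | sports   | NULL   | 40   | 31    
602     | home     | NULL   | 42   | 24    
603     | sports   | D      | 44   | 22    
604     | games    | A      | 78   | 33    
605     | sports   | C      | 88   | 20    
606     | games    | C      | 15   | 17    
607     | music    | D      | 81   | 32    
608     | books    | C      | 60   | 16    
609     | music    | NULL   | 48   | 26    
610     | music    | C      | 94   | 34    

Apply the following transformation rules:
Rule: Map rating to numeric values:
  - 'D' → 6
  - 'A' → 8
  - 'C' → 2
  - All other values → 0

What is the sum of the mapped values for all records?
28

Step 1: Apply mapping to each record
Step 2: Count by status:
  'D': 2 records × 6 = 12
  'A': 1 records × 8 = 8
  'C': 4 records × 2 = 8
Step 3: Sum all mapped values = 28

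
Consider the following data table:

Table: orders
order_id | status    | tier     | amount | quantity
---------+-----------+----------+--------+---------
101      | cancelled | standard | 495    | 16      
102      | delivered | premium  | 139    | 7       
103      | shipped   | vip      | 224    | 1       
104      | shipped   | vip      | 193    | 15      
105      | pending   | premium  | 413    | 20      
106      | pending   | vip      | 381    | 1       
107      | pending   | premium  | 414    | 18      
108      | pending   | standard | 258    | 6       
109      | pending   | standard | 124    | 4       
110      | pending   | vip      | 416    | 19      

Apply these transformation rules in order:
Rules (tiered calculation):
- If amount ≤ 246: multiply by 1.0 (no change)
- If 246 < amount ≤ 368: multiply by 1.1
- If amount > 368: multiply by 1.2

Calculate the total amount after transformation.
3506.6

Step 1: Tier 1 (amount ≤ 246): 4 records, sum = 680 × 1.0 = 680.0
Step 2: Tier 2 (246 < amount ≤ 368): 1 records, sum = 258 × 1.1 = 283.8
Step 3: Tier 3 (amount > 368): 5 records, sum = 2119 × 1.2 = 2542.8
Step 4: Final sum = 680.0 + 283.8 + 2542.8 = 3506.6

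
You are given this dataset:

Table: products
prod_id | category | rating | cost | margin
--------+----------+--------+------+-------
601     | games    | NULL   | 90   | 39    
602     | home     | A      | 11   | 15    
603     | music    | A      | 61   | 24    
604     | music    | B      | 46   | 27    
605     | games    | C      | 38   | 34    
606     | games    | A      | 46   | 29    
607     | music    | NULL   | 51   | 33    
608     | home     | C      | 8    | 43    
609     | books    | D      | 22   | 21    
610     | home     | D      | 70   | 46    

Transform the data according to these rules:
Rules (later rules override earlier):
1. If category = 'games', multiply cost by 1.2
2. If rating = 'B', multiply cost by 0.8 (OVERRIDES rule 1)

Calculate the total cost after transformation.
468.6

Step 1: Rule 2 takes priority for records with rating = 'B'
  - 1 records: 46 × 0.8 = 36.8
Step 2: Rule 1 applies to remaining records with category = 'games'
  - 3 records: 174 × 1.2 = 208.8
Step 3: Other records unchanged: 223
Step 4: Final sum = 36.8 + 208.8 + 223 = 468.6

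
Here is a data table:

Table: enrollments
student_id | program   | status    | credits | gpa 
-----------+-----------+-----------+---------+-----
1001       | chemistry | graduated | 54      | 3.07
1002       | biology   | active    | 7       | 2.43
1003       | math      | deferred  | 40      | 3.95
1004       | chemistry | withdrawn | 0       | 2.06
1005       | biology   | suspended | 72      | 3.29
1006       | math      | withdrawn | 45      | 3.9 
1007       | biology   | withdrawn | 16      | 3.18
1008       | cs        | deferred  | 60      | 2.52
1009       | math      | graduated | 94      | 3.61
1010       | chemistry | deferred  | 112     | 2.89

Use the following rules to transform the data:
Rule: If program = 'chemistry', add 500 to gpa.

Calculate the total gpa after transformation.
1530.9

Step 1: Count records where program = 'chemistry': 3
Step 2: Total bonus added: 3 × 500 = 1500
Step 3: Original sum of gpa: 30.9
Step 4: Final sum = 30.9 + 1500 = 1530.9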